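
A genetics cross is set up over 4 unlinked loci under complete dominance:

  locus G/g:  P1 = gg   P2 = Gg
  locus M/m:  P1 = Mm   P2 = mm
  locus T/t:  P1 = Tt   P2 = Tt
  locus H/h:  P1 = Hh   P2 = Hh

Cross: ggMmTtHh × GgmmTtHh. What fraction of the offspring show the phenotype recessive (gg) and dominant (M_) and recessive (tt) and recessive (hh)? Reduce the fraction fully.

ggMmTtHh gametes: gMTH×2, gMTh×2, gMtH×2, gMth×2, gmTH×2, gmTh×2, gmtH×2, gmth×2
GgmmTtHh gametes: GmTH×2, GmTh×2, GmtH×2, Gmth×2, gmTH×2, gmTh×2, gmtH×2, gmth×2
ggMmTtHh×GgmmTtHh grid (16·16=256): GgMmTTHH=4 GgMmTTHh=8 GgMmTThh=4 GgMmTtHH=8 GgMmTtHh=16 GgMmTthh=8 GgMmttHH=4 GgMmttHh=8 GgMmtthh=4 GgmmTTHH=4 GgmmTTHh=8 GgmmTThh=4 GgmmTtHH=8 GgmmTtHh=16 GgmmTthh=8 GgmmttHH=4 GgmmttHh=8 Ggmmtthh=4 ggMmTTHH=4 ggMmTTHh=8 ggMmTThh=4 ggMmTtHH=8 ggMmTtHh=16 ggMmTthh=8 ggMmttHH=4 ggMmttHh=8 ggMmtthh=4 ggmmTTHH=4 ggmmTTHh=8 ggmmTThh=4 ggmmTtHH=8 ggmmTtHh=16 ggmmTthh=8 ggmmttHH=4 ggmmttHh=8 ggmmtthh=4
gg M_ tt hh hits 4/256; gcd=4; 4÷4/256÷4 = 1/64

P(gg M_ tt hh) = 1/64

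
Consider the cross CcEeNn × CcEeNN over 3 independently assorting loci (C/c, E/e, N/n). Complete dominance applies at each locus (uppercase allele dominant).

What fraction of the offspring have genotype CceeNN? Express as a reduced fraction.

P(CceeNN) = 1/16

CcEeNn gametes: CEN×1, CEn×1, CeN×1, Cen×1, cEN×1, cEn×1, ceN×1, cen×1
CcEeNN gametes: CEN×2, CeN×2, cEN×2, ceN×2
CcEeNn×CcEeNN grid (8·8=64): CCEENN=2 CCEENn=2 CCEeNN=4 CCEeNn=4 CCeeNN=2 CCeeNn=2 CcEENN=4 CcEENn=4 CcEeNN=8 CcEeNn=8 CceeNN=4 CceeNn=4 ccEENN=2 ccEENn=2 ccEeNN=4 ccEeNn=4 cceeNN=2 cceeNn=2
CceeNN hits 4/64; gcd=4; 4÷4/64÷4 = 1/16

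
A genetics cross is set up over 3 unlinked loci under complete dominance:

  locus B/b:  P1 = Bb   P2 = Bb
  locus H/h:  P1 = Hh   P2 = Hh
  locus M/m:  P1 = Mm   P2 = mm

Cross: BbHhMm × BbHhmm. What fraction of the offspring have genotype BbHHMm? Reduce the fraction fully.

BbHhMm gametes: BHM×1, BHm×1, BhM×1, Bhm×1, bHM×1, bHm×1, bhM×1, bhm×1
BbHhmm gametes: BHm×2, Bhm×2, bHm×2, bhm×2
BbHhMm×BbHhmm grid (8·8=64): BBHHMm=2 BBHHmm=2 BBHhMm=4 BBHhmm=4 BBhhMm=2 BBhhmm=2 BbHHMm=4 BbHHmm=4 BbHhMm=8 BbHhmm=8 BbhhMm=4 Bbhhmm=4 bbHHMm=2 bbHHmm=2 bbHhMm=4 bbHhmm=4 bbhhMm=2 bbhhmm=2
BbHHMm hits 4/64; gcd=4; 4÷4/64÷4 = 1/16

P(BbHHMm) = 1/16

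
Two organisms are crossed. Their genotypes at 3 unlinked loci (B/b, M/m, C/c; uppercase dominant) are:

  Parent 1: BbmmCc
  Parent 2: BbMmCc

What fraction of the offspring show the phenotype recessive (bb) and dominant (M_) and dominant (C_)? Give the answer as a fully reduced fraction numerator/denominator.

BbmmCc gametes: BmC×2, Bmc×2, bmC×2, bmc×2
BbMmCc gametes: BMC×1, BMc×1, BmC×1, Bmc×1, bMC×1, bMc×1, bmC×1, bmc×1
BbmmCc×BbMmCc grid (8·8=64): BBMmCC=2 BBMmCc=4 BBMmcc=2 BBmmCC=2 BBmmCc=4 BBmmcc=2 BbMmCC=4 BbMmCc=8 BbMmcc=4 BbmmCC=4 BbmmCc=8 Bbmmcc=4 bbMmCC=2 bbMmCc=4 bbMmcc=2 bbmmCC=2 bbmmCc=4 bbmmcc=2
bb M_ C_ hits 6/64; gcd=2; 6÷2/64÷2 = 3/32

P(bb M_ C_) = 3/32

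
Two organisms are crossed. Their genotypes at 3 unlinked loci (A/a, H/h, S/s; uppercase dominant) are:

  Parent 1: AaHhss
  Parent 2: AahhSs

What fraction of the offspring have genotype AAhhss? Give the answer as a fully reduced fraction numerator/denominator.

P(AAhhss) = 1/16

AaHhss gametes: AHs×2, Ahs×2, aHs×2, ahs×2
AahhSs gametes: AhS×2, Ahs×2, ahS×2, ahs×2
AaHhss×AahhSs grid (8·8=64): AAHhSs=4 AAHhss=4 AAhhSs=4 AAhhss=4 AaHhSs=8 AaHhss=8 AahhSs=8 Aahhss=8 aaHhSs=4 aaHhss=4 aahhSs=4 aahhss=4
AAhhss hits 4/64; gcd=4; 4÷4/64÷4 = 1/16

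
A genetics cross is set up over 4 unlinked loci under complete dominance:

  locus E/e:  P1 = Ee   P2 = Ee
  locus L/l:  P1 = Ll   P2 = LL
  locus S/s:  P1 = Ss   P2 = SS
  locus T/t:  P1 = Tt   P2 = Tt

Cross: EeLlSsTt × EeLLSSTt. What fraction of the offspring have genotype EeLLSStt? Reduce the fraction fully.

P(EeLLSStt) = 1/32

EeLlSsTt gametes: ELST×1, ELSt×1, ELsT×1, ELst×1, ElST×1, ElSt×1, ElsT×1, Elst×1, eLST×1, eLSt×1, eLsT×1, eLst×1, elST×1, elSt×1, elsT×1, elst×1
EeLLSSTt gametes: ELST×4, ELSt×4, eLST×4, eLSt×4
EeLlSsTt×EeLLSSTt grid (16·16=256): EELLSSTT=4 EELLSSTt=8 EELLSStt=4 EELLSsTT=4 EELLSsTt=8 EELLSstt=4 EELlSSTT=4 EELlSSTt=8 EELlSStt=4 EELlSsTT=4 EELlSsTt=8 EELlSstt=4 EeLLSSTT=8 EeLLSSTt=16 EeLLSStt=8 EeLLSsTT=8 EeLLSsTt=16 EeLLSstt=8 EeLlSSTT=8 EeLlSSTt=16 EeLlSStt=8 EeLlSsTT=8 EeLlSsTt=16 EeLlSstt=8 eeLLSSTT=4 eeLLSSTt=8 eeLLSStt=4 eeLLSsTT=4 eeLLSsTt=8 eeLLSstt=4 eeLlSSTT=4 eeLlSSTt=8 eeLlSStt=4 eeLlSsTT=4 eeLlSsTt=8 eeLlSstt=4
EeLLSStt hits 8/256; gcd=8; 8÷8/256÷8 = 1/32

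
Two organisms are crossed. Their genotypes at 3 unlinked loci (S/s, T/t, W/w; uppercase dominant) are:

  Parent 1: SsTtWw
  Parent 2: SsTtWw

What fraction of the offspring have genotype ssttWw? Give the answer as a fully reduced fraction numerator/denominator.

SsTtWw gametes: STW×1, STw×1, StW×1, Stw×1, sTW×1, sTw×1, stW×1, stw×1
SsTtWw gametes: STW×1, STw×1, StW×1, Stw×1, sTW×1, sTw×1, stW×1, stw×1
SsTtWw×SsTtWw grid (8·8=64): SSTTWW=1 SSTTWw=2 SSTTww=1 SSTtWW=2 SSTtWw=4 SSTtww=2 SSttWW=1 SSttWw=2 SSttww=1 SsTTWW=2 SsTTWw=4 SsTTww=2 SsTtWW=4 SsTtWw=8 SsTtww=4 SsttWW=2 SsttWw=4 Ssttww=2 ssTTWW=1 ssTTWw=2 ssTTww=1 ssTtWW=2 ssTtWw=4 ssTtww=2 ssttWW=1 ssttWw=2 ssttww=1
ssttWw hits 2/64; gcd=2; 2÷2/64÷2 = 1/32

P(ssttWw) = 1/32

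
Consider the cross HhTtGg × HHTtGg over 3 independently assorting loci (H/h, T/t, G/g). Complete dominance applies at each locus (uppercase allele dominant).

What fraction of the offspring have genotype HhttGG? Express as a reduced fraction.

P(HhttGG) = 1/32

HhTtGg gametes: HTG×1, HTg×1, HtG×1, Htg×1, hTG×1, hTg×1, htG×1, htg×1
HHTtGg gametes: HTG×2, HTg×2, HtG×2, Htg×2
HhTtGg×HHTtGg grid (8·8=64): HHTTGG=2 HHTTGg=4 HHTTgg=2 HHTtGG=4 HHTtGg=8 HHTtgg=4 HHttGG=2 HHttGg=4 HHttgg=2 HhTTGG=2 HhTTGg=4 HhTTgg=2 HhTtGG=4 HhTtGg=8 HhTtgg=4 HhttGG=2 HhttGg=4 Hhttgg=2
HhttGG hits 2/64; gcd=2; 2÷2/64÷2 = 1/32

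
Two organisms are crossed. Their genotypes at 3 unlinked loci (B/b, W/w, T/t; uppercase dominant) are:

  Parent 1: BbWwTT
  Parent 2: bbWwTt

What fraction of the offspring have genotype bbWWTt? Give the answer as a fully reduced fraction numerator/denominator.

P(bbWWTt) = 1/16

BbWwTT gametes: BWT×2, BwT×2, bWT×2, bwT×2
bbWwTt gametes: bWT×2, bWt×2, bwT×2, bwt×2
BbWwTT×bbWwTt grid (8·8=64): BbWWTT=4 BbWWTt=4 BbWwTT=8 BbWwTt=8 BbwwTT=4 BbwwTt=4 bbWWTT=4 bbWWTt=4 bbWwTT=8 bbWwTt=8 bbwwTT=4 bbwwTt=4
bbWWTt hits 4/64; gcd=4; 4÷4/64÷4 = 1/16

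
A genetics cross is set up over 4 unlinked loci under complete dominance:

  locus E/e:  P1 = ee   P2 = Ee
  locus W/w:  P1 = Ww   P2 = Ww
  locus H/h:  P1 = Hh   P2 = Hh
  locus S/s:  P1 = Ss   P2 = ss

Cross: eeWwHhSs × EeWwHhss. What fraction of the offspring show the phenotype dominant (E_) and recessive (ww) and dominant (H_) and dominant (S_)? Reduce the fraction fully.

P(E_ ww H_ S_) = 3/64

eeWwHhSs gametes: eWHS×2, eWHs×2, eWhS×2, eWhs×2, ewHS×2, ewHs×2, ewhS×2, ewhs×2
EeWwHhss gametes: EWHs×2, EWhs×2, EwHs×2, Ewhs×2, eWHs×2, eWhs×2, ewHs×2, ewhs×2
eeWwHhSs×EeWwHhss grid (16·16=256): EeWWHHSs=4 EeWWHHss=4 EeWWHhSs=8 EeWWHhss=8 EeWWhhSs=4 EeWWhhss=4 EeWwHHSs=8 EeWwHHss=8 EeWwHhSs=16 EeWwHhss=16 EeWwhhSs=8 EeWwhhss=8 EewwHHSs=4 EewwHHss=4 EewwHhSs=8 EewwHhss=8 EewwhhSs=4 Eewwhhss=4 eeWWHHSs=4 eeWWHHss=4 eeWWHhSs=8 eeWWHhss=8 eeWWhhSs=4 eeWWhhss=4 eeWwHHSs=8 eeWwHHss=8 eeWwHhSs=16 eeWwHhss=16 eeWwhhSs=8 eeWwhhss=8 eewwHHSs=4 eewwHHss=4 eewwHhSs=8 eewwHhss=8 eewwhhSs=4 eewwhhss=4
E_ ww H_ S_ hits 12/256; gcd=4; 12÷4/256÷4 = 3/64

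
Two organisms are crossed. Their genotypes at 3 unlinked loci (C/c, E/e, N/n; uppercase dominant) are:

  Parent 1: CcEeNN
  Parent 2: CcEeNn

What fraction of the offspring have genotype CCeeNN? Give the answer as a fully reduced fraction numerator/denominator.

CcEeNN gametes: CEN×2, CeN×2, cEN×2, ceN×2
CcEeNn gametes: CEN×1, CEn×1, CeN×1, Cen×1, cEN×1, cEn×1, ceN×1, cen×1
CcEeNN×CcEeNn grid (8·8=64): CCEENN=2 CCEENn=2 CCEeNN=4 CCEeNn=4 CCeeNN=2 CCeeNn=2 CcEENN=4 CcEENn=4 CcEeNN=8 CcEeNn=8 CceeNN=4 CceeNn=4 ccEENN=2 ccEENn=2 ccEeNN=4 ccEeNn=4 cceeNN=2 cceeNn=2
CCeeNN hits 2/64; gcd=2; 2÷2/64÷2 = 1/32

P(CCeeNN) = 1/32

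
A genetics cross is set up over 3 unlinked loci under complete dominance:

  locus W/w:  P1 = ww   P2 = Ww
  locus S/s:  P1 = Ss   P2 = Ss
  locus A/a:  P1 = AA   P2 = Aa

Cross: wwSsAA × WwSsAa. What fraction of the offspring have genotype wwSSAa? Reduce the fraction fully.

wwSsAA gametes: wSA×4, wsA×4
WwSsAa gametes: WSA×1, WSa×1, WsA×1, Wsa×1, wSA×1, wSa×1, wsA×1, wsa×1
wwSsAA×WwSsAa grid (8·8=64): WwSSAA=4 WwSSAa=4 WwSsAA=8 WwSsAa=8 WwssAA=4 WwssAa=4 wwSSAA=4 wwSSAa=4 wwSsAA=8 wwSsAa=8 wwssAA=4 wwssAa=4
wwSSAa hits 4/64; gcd=4; 4÷4/64÷4 = 1/16

P(wwSSAa) = 1/16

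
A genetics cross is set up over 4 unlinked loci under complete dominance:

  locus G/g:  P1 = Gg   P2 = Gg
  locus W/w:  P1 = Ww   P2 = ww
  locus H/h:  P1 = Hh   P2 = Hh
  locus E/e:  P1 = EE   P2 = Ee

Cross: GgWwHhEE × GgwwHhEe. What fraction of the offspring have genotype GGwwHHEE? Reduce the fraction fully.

GgWwHhEE gametes: GWHE×2, GWhE×2, GwHE×2, GwhE×2, gWHE×2, gWhE×2, gwHE×2, gwhE×2
GgwwHhEe gametes: GwHE×2, GwHe×2, GwhE×2, Gwhe×2, gwHE×2, gwHe×2, gwhE×2, gwhe×2
GgWwHhEE×GgwwHhEe grid (16·16=256): GGWwHHEE=4 GGWwHHEe=4 GGWwHhEE=8 GGWwHhEe=8 GGWwhhEE=4 GGWwhhEe=4 GGwwHHEE=4 GGwwHHEe=4 GGwwHhEE=8 GGwwHhEe=8 GGwwhhEE=4 GGwwhhEe=4 GgWwHHEE=8 GgWwHHEe=8 GgWwHhEE=16 GgWwHhEe=16 GgWwhhEE=8 GgWwhhEe=8 GgwwHHEE=8 GgwwHHEe=8 GgwwHhEE=16 GgwwHhEe=16 GgwwhhEE=8 GgwwhhEe=8 ggWwHHEE=4 ggWwHHEe=4 ggWwHhEE=8 ggWwHhEe=8 ggWwhhEE=4 ggWwhhEe=4 ggwwHHEE=4 ggwwHHEe=4 ggwwHhEE=8 ggwwHhEe=8 ggwwhhEE=4 ggwwhhEe=4
GGwwHHEE hits 4/256; gcd=4; 4÷4/256÷4 = 1/64

P(GGwwHHEE) = 1/64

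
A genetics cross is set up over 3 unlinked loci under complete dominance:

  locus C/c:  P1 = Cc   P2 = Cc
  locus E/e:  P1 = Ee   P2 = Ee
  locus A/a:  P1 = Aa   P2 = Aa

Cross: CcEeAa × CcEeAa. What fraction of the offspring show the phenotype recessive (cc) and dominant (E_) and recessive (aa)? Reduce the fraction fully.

P(cc E_ aa) = 3/64

CcEeAa gametes: CEA×1, CEa×1, CeA×1, Cea×1, cEA×1, cEa×1, ceA×1, cea×1
CcEeAa gametes: CEA×1, CEa×1, CeA×1, Cea×1, cEA×1, cEa×1, ceA×1, cea×1
CcEeAa×CcEeAa grid (8·8=64): CCEEAA=1 CCEEAa=2 CCEEaa=1 CCEeAA=2 CCEeAa=4 CCEeaa=2 CCeeAA=1 CCeeAa=2 CCeeaa=1 CcEEAA=2 CcEEAa=4 CcEEaa=2 CcEeAA=4 CcEeAa=8 CcEeaa=4 CceeAA=2 CceeAa=4 Cceeaa=2 ccEEAA=1 ccEEAa=2 ccEEaa=1 ccEeAA=2 ccEeAa=4 ccEeaa=2 cceeAA=1 cceeAa=2 cceeaa=1
cc E_ aa hits 3/64; gcd=1; 3÷1/64÷1 = 3/64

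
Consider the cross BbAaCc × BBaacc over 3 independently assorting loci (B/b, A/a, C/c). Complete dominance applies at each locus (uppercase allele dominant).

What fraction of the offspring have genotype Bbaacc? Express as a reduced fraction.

BbAaCc gametes: BAC×1, BAc×1, BaC×1, Bac×1, bAC×1, bAc×1, baC×1, bac×1
BBaacc gametes: Bac×8
BbAaCc×BBaacc grid (8·8=64): BBAaCc=8 BBAacc=8 BBaaCc=8 BBaacc=8 BbAaCc=8 BbAacc=8 BbaaCc=8 Bbaacc=8
Bbaacc hits 8/64; gcd=8; 8÷8/64÷8 = 1/8

P(Bbaacc) = 1/8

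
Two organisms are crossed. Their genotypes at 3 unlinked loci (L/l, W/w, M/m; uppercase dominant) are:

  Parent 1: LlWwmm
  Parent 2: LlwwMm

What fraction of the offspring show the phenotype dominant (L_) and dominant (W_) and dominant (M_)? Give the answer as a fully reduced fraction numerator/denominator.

LlWwmm gametes: LWm×2, Lwm×2, lWm×2, lwm×2
LlwwMm gametes: LwM×2, Lwm×2, lwM×2, lwm×2
LlWwmm×LlwwMm grid (8·8=64): LLWwMm=4 LLWwmm=4 LLwwMm=4 LLwwmm=4 LlWwMm=8 LlWwmm=8 LlwwMm=8 Llwwmm=8 llWwMm=4 llWwmm=4 llwwMm=4 llwwmm=4
L_ W_ M_ hits 12/64; gcd=4; 12÷4/64÷4 = 3/16

P(L_ W_ M_) = 3/16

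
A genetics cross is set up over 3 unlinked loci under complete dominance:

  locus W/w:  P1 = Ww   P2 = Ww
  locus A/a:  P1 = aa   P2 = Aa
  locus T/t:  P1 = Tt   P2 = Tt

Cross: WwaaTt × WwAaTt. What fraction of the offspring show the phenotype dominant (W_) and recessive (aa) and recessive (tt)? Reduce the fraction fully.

P(W_ aa tt) = 3/32

WwaaTt gametes: WaT×2, Wat×2, waT×2, wat×2
WwAaTt gametes: WAT×1, WAt×1, WaT×1, Wat×1, wAT×1, wAt×1, waT×1, wat×1
WwaaTt×WwAaTt grid (8·8=64): WWAaTT=2 WWAaTt=4 WWAatt=2 WWaaTT=2 WWaaTt=4 WWaatt=2 WwAaTT=4 WwAaTt=8 WwAatt=4 WwaaTT=4 WwaaTt=8 Wwaatt=4 wwAaTT=2 wwAaTt=4 wwAatt=2 wwaaTT=2 wwaaTt=4 wwaatt=2
W_ aa tt hits 6/64; gcd=2; 6÷2/64÷2 = 3/32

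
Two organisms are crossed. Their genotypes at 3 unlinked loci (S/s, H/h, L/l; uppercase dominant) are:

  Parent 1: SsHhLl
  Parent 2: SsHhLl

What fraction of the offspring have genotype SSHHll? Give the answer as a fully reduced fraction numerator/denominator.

P(SSHHll) = 1/64

SsHhLl gametes: SHL×1, SHl×1, ShL×1, Shl×1, sHL×1, sHl×1, shL×1, shl×1
SsHhLl gametes: SHL×1, SHl×1, ShL×1, Shl×1, sHL×1, sHl×1, shL×1, shl×1
SsHhLl×SsHhLl grid (8·8=64): SSHHLL=1 SSHHLl=2 SSHHll=1 SSHhLL=2 SSHhLl=4 SSHhll=2 SShhLL=1 SShhLl=2 SShhll=1 SsHHLL=2 SsHHLl=4 SsHHll=2 SsHhLL=4 SsHhLl=8 SsHhll=4 SshhLL=2 SshhLl=4 Sshhll=2 ssHHLL=1 ssHHLl=2 ssHHll=1 ssHhLL=2 ssHhLl=4 ssHhll=2 sshhLL=1 sshhLl=2 sshhll=1
SSHHll hits 1/64; gcd=1; 1÷1/64÷1 = 1/64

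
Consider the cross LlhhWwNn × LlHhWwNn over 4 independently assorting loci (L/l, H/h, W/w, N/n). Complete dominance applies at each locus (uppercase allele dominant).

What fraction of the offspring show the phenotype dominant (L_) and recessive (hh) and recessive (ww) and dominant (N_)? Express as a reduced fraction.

P(L_ hh ww N_) = 9/128

LlhhWwNn gametes: LhWN×2, LhWn×2, LhwN×2, Lhwn×2, lhWN×2, lhWn×2, lhwN×2, lhwn×2
LlHhWwNn gametes: LHWN×1, LHWn×1, LHwN×1, LHwn×1, LhWN×1, LhWn×1, LhwN×1, Lhwn×1, lHWN×1, lHWn×1, lHwN×1, lHwn×1, lhWN×1, lhWn×1, lhwN×1, lhwn×1
LlhhWwNn×LlHhWwNn grid (16·16=256): LLHhWWNN=2 LLHhWWNn=4 LLHhWWnn=2 LLHhWwNN=4 LLHhWwNn=8 LLHhWwnn=4 LLHhwwNN=2 LLHhwwNn=4 LLHhwwnn=2 LLhhWWNN=2 LLhhWWNn=4 LLhhWWnn=2 LLhhWwNN=4 LLhhWwNn=8 LLhhWwnn=4 LLhhwwNN=2 LLhhwwNn=4 LLhhwwnn=2 LlHhWWNN=4 LlHhWWNn=8 LlHhWWnn=4 LlHhWwNN=8 LlHhWwNn=16 LlHhWwnn=8 LlHhwwNN=4 LlHhwwNn=8 LlHhwwnn=4 LlhhWWNN=4 LlhhWWNn=8 LlhhWWnn=4 LlhhWwNN=8 LlhhWwNn=16 LlhhWwnn=8 LlhhwwNN=4 LlhhwwNn=8 Llhhwwnn=4 llHhWWNN=2 llHhWWNn=4 llHhWWnn=2 llHhWwNN=4 llHhWwNn=8 llHhWwnn=4 llHhwwNN=2 llHhwwNn=4 llHhwwnn=2 llhhWWNN=2 llhhWWNn=4 llhhWWnn=2 llhhWwNN=4 llhhWwNn=8 llhhWwnn=4 llhhwwNN=2 llhhwwNn=4 llhhwwnn=2
L_ hh ww N_ hits 18/256; gcd=2; 18÷2/256÷2 = 9/128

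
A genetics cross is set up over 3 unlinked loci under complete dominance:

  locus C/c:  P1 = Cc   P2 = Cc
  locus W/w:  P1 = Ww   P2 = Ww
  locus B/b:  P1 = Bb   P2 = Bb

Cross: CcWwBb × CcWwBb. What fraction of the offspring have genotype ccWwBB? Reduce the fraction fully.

CcWwBb gametes: CWB×1, CWb×1, CwB×1, Cwb×1, cWB×1, cWb×1, cwB×1, cwb×1
CcWwBb gametes: CWB×1, CWb×1, CwB×1, Cwb×1, cWB×1, cWb×1, cwB×1, cwb×1
CcWwBb×CcWwBb grid (8·8=64): CCWWBB=1 CCWWBb=2 CCWWbb=1 CCWwBB=2 CCWwBb=4 CCWwbb=2 CCwwBB=1 CCwwBb=2 CCwwbb=1 CcWWBB=2 CcWWBb=4 CcWWbb=2 CcWwBB=4 CcWwBb=8 CcWwbb=4 CcwwBB=2 CcwwBb=4 Ccwwbb=2 ccWWBB=1 ccWWBb=2 ccWWbb=1 ccWwBB=2 ccWwBb=4 ccWwbb=2 ccwwBB=1 ccwwBb=2 ccwwbb=1
ccWwBB hits 2/64; gcd=2; 2÷2/64÷2 = 1/32

P(ccWwBB) = 1/32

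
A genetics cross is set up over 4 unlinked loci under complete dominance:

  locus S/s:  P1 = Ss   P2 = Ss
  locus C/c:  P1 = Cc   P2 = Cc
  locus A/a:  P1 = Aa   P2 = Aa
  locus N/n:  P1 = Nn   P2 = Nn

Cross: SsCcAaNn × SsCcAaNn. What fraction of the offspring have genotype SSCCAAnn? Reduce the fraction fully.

P(SSCCAAnn) = 1/256

SsCcAaNn gametes: SCAN×1, SCAn×1, SCaN×1, SCan×1, ScAN×1, ScAn×1, ScaN×1, Scan×1, sCAN×1, sCAn×1, sCaN×1, sCan×1, scAN×1, scAn×1, scaN×1, scan×1
SsCcAaNn gametes: SCAN×1, SCAn×1, SCaN×1, SCan×1, ScAN×1, ScAn×1, ScaN×1, Scan×1, sCAN×1, sCAn×1, sCaN×1, sCan×1, scAN×1, scAn×1, scaN×1, scan×1
SsCcAaNn×SsCcAaNn grid (16·16=256): SSCCAANN=1 SSCCAANn=2 SSCCAAnn=1 SSCCAaNN=2 SSCCAaNn=4 SSCCAann=2 SSCCaaNN=1 SSCCaaNn=2 SSCCaann=1 SSCcAANN=2 SSCcAANn=4 SSCcAAnn=2 SSCcAaNN=4 SSCcAaNn=8 SSCcAann=4 SSCcaaNN=2 SSCcaaNn=4 SSCcaann=2 SSccAANN=1 SSccAANn=2 SSccAAnn=1 SSccAaNN=2 SSccAaNn=4 SSccAann=2 SSccaaNN=1 SSccaaNn=2 SSccaann=1 SsCCAANN=2 SsCCAANn=4 SsCCAAnn=2 SsCCAaNN=4 SsCCAaNn=8 SsCCAann=4 SsCCaaNN=2 SsCCaaNn=4 SsCCaann=2 SsCcAANN=4 SsCcAANn=8 SsCcAAnn=4 SsCcAaNN=8 SsCcAaNn=16 SsCcAann=8 SsCcaaNN=4 SsCcaaNn=8 SsCcaann=4 SsccAANN=2 SsccAANn=4 SsccAAnn=2 SsccAaNN=4 SsccAaNn=8 SsccAann=4 SsccaaNN=2 SsccaaNn=4 Ssccaann=2 ssCCAANN=1 ssCCAANn=2 ssCCAAnn=1 ssCCAaNN=2 ssCCAaNn=4 ssCCAann=2 ssCCaaNN=1 ssCCaaNn=2 ssCCaann=1 ssCcAANN=2 ssCcAANn=4 ssCcAAnn=2 ssCcAaNN=4 ssCcAaNn=8 ssCcAann=4 ssCcaaNN=2 ssCcaaNn=4 ssCcaann=2 ssccAANN=1 ssccAANn=2 ssccAAnn=1 ssccAaNN=2 ssccAaNn=4 ssccAann=2 ssccaaNN=1 ssccaaNn=2 ssccaann=1
SSCCAAnn hits 1/256; gcd=1; 1÷1/256÷1 = 1/256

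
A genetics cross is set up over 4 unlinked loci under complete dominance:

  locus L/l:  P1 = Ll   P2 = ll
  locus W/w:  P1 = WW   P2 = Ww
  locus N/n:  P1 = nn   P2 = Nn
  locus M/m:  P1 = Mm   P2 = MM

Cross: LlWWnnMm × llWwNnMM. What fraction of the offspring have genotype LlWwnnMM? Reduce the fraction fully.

P(LlWwnnMM) = 1/16

LlWWnnMm gametes: LWnM×4, LWnm×4, lWnM×4, lWnm×4
llWwNnMM gametes: lWNM×4, lWnM×4, lwNM×4, lwnM×4
LlWWnnMm×llWwNnMM grid (16·16=256): LlWWNnMM=16 LlWWNnMm=16 LlWWnnMM=16 LlWWnnMm=16 LlWwNnMM=16 LlWwNnMm=16 LlWwnnMM=16 LlWwnnMm=16 llWWNnMM=16 llWWNnMm=16 llWWnnMM=16 llWWnnMm=16 llWwNnMM=16 llWwNnMm=16 llWwnnMM=16 llWwnnMm=16
LlWwnnMM hits 16/256; gcd=16; 16÷16/256÷16 = 1/16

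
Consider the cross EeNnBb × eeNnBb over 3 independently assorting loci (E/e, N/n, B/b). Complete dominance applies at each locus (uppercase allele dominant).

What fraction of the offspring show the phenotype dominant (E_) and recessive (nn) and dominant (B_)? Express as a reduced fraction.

EeNnBb gametes: ENB×1, ENb×1, EnB×1, Enb×1, eNB×1, eNb×1, enB×1, enb×1
eeNnBb gametes: eNB×2, eNb×2, enB×2, enb×2
EeNnBb×eeNnBb grid (8·8=64): EeNNBB=2 EeNNBb=4 EeNNbb=2 EeNnBB=4 EeNnBb=8 EeNnbb=4 EennBB=2 EennBb=4 Eennbb=2 eeNNBB=2 eeNNBb=4 eeNNbb=2 eeNnBB=4 eeNnBb=8 eeNnbb=4 eennBB=2 eennBb=4 eennbb=2
E_ nn B_ hits 6/64; gcd=2; 6÷2/64÷2 = 3/32

P(E_ nn B_) = 3/32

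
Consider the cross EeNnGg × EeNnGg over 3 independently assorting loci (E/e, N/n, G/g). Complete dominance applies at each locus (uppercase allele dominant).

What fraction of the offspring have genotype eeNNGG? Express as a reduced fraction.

EeNnGg gametes: ENG×1, ENg×1, EnG×1, Eng×1, eNG×1, eNg×1, enG×1, eng×1
EeNnGg gametes: ENG×1, ENg×1, EnG×1, Eng×1, eNG×1, eNg×1, enG×1, eng×1
EeNnGg×EeNnGg grid (8·8=64): EENNGG=1 EENNGg=2 EENNgg=1 EENnGG=2 EENnGg=4 EENngg=2 EEnnGG=1 EEnnGg=2 EEnngg=1 EeNNGG=2 EeNNGg=4 EeNNgg=2 EeNnGG=4 EeNnGg=8 EeNngg=4 EennGG=2 EennGg=4 Eenngg=2 eeNNGG=1 eeNNGg=2 eeNNgg=1 eeNnGG=2 eeNnGg=4 eeNngg=2 eennGG=1 eennGg=2 eenngg=1
eeNNGG hits 1/64; gcd=1; 1÷1/64÷1 = 1/64

P(eeNNGG) = 1/64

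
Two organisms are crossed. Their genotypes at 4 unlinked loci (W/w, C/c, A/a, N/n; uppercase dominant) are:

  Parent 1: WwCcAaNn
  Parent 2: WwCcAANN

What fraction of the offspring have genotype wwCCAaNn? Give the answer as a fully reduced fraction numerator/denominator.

WwCcAaNn gametes: WCAN×1, WCAn×1, WCaN×1, WCan×1, WcAN×1, WcAn×1, WcaN×1, Wcan×1, wCAN×1, wCAn×1, wCaN×1, wCan×1, wcAN×1, wcAn×1, wcaN×1, wcan×1
WwCcAANN gametes: WCAN×4, WcAN×4, wCAN×4, wcAN×4
WwCcAaNn×WwCcAANN grid (16·16=256): WWCCAANN=4 WWCCAANn=4 WWCCAaNN=4 WWCCAaNn=4 WWCcAANN=8 WWCcAANn=8 WWCcAaNN=8 WWCcAaNn=8 WWccAANN=4 WWccAANn=4 WWccAaNN=4 WWccAaNn=4 WwCCAANN=8 WwCCAANn=8 WwCCAaNN=8 WwCCAaNn=8 WwCcAANN=16 WwCcAANn=16 WwCcAaNN=16 WwCcAaNn=16 WwccAANN=8 WwccAANn=8 WwccAaNN=8 WwccAaNn=8 wwCCAANN=4 wwCCAANn=4 wwCCAaNN=4 wwCCAaNn=4 wwCcAANN=8 wwCcAANn=8 wwCcAaNN=8 wwCcAaNn=8 wwccAANN=4 wwccAANn=4 wwccAaNN=4 wwccAaNn=4
wwCCAaNn hits 4/256; gcd=4; 4÷4/256÷4 = 1/64

P(wwCCAaNn) = 1/64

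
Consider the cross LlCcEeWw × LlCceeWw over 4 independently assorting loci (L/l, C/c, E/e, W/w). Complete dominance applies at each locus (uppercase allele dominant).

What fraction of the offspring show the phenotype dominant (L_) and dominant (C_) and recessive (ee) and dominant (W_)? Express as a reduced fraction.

LlCcEeWw gametes: LCEW×1, LCEw×1, LCeW×1, LCew×1, LcEW×1, LcEw×1, LceW×1, Lcew×1, lCEW×1, lCEw×1, lCeW×1, lCew×1, lcEW×1, lcEw×1, lceW×1, lcew×1
LlCceeWw gametes: LCeW×2, LCew×2, LceW×2, Lcew×2, lCeW×2, lCew×2, lceW×2, lcew×2
LlCcEeWw×LlCceeWw grid (16·16=256): LLCCEeWW=2 LLCCEeWw=4 LLCCEeww=2 LLCCeeWW=2 LLCCeeWw=4 LLCCeeww=2 LLCcEeWW=4 LLCcEeWw=8 LLCcEeww=4 LLCceeWW=4 LLCceeWw=8 LLCceeww=4 LLccEeWW=2 LLccEeWw=4 LLccEeww=2 LLcceeWW=2 LLcceeWw=4 LLcceeww=2 LlCCEeWW=4 LlCCEeWw=8 LlCCEeww=4 LlCCeeWW=4 LlCCeeWw=8 LlCCeeww=4 LlCcEeWW=8 LlCcEeWw=16 LlCcEeww=8 LlCceeWW=8 LlCceeWw=16 LlCceeww=8 LlccEeWW=4 LlccEeWw=8 LlccEeww=4 LlcceeWW=4 LlcceeWw=8 Llcceeww=4 llCCEeWW=2 llCCEeWw=4 llCCEeww=2 llCCeeWW=2 llCCeeWw=4 llCCeeww=2 llCcEeWW=4 llCcEeWw=8 llCcEeww=4 llCceeWW=4 llCceeWw=8 llCceeww=4 llccEeWW=2 llccEeWw=4 llccEeww=2 llcceeWW=2 llcceeWw=4 llcceeww=2
L_ C_ ee W_ hits 54/256; gcd=2; 54÷2/256÷2 = 27/128

P(L_ C_ ee W_) = 27/128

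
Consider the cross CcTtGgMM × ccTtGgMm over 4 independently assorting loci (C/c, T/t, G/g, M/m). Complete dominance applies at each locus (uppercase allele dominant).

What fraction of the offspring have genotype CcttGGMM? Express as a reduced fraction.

CcTtGgMM gametes: CTGM×2, CTgM×2, CtGM×2, CtgM×2, cTGM×2, cTgM×2, ctGM×2, ctgM×2
ccTtGgMm gametes: cTGM×2, cTGm×2, cTgM×2, cTgm×2, ctGM×2, ctGm×2, ctgM×2, ctgm×2
CcTtGgMM×ccTtGgMm grid (16·16=256): CcTTGGMM=4 CcTTGGMm=4 CcTTGgMM=8 CcTTGgMm=8 CcTTggMM=4 CcTTggMm=4 CcTtGGMM=8 CcTtGGMm=8 CcTtGgMM=16 CcTtGgMm=16 CcTtggMM=8 CcTtggMm=8 CcttGGMM=4 CcttGGMm=4 CcttGgMM=8 CcttGgMm=8 CcttggMM=4 CcttggMm=4 ccTTGGMM=4 ccTTGGMm=4 ccTTGgMM=8 ccTTGgMm=8 ccTTggMM=4 ccTTggMm=4 ccTtGGMM=8 ccTtGGMm=8 ccTtGgMM=16 ccTtGgMm=16 ccTtggMM=8 ccTtggMm=8 ccttGGMM=4 ccttGGMm=4 ccttGgMM=8 ccttGgMm=8 ccttggMM=4 ccttggMm=4
CcttGGMM hits 4/256; gcd=4; 4÷4/256÷4 = 1/64

P(CcttGGMM) = 1/64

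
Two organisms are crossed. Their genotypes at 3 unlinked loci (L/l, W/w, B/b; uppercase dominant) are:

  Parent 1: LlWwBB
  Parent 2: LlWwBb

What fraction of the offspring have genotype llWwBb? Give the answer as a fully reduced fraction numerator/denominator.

P(llWwBb) = 1/16

LlWwBB gametes: LWB×2, LwB×2, lWB×2, lwB×2
LlWwBb gametes: LWB×1, LWb×1, LwB×1, Lwb×1, lWB×1, lWb×1, lwB×1, lwb×1
LlWwBB×LlWwBb grid (8·8=64): LLWWBB=2 LLWWBb=2 LLWwBB=4 LLWwBb=4 LLwwBB=2 LLwwBb=2 LlWWBB=4 LlWWBb=4 LlWwBB=8 LlWwBb=8 LlwwBB=4 LlwwBb=4 llWWBB=2 llWWBb=2 llWwBB=4 llWwBb=4 llwwBB=2 llwwBb=2
llWwBb hits 4/64; gcd=4; 4÷4/64÷4 = 1/16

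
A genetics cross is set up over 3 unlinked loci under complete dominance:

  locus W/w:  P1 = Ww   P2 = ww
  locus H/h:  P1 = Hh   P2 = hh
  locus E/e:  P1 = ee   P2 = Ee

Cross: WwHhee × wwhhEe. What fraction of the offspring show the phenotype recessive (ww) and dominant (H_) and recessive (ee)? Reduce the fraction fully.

WwHhee gametes: WHe×2, Whe×2, wHe×2, whe×2
wwhhEe gametes: whE×4, whe×4
WwHhee×wwhhEe grid (8·8=64): WwHhEe=8 WwHhee=8 WwhhEe=8 Wwhhee=8 wwHhEe=8 wwHhee=8 wwhhEe=8 wwhhee=8
ww H_ ee hits 8/64; gcd=8; 8÷8/64÷8 = 1/8

P(ww H_ ee) = 1/8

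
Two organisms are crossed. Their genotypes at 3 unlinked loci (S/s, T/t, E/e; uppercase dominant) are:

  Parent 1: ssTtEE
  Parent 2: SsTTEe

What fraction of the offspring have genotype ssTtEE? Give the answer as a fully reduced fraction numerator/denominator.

ssTtEE gametes: sTE×4, stE×4
SsTTEe gametes: STE×2, STe×2, sTE×2, sTe×2
ssTtEE×SsTTEe grid (8·8=64): SsTTEE=8 SsTTEe=8 SsTtEE=8 SsTtEe=8 ssTTEE=8 ssTTEe=8 ssTtEE=8 ssTtEe=8
ssTtEE hits 8/64; gcd=8; 8÷8/64÷8 = 1/8

P(ssTtEE) = 1/8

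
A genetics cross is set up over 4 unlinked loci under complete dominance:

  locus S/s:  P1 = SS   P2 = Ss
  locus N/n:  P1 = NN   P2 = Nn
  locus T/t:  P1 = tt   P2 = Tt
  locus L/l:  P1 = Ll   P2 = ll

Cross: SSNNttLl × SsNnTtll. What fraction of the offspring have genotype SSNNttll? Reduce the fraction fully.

P(SSNNttll) = 1/16

SSNNttLl gametes: SNtL×8, SNtl×8
SsNnTtll gametes: SNTl×2, SNtl×2, SnTl×2, Sntl×2, sNTl×2, sNtl×2, snTl×2, sntl×2
SSNNttLl×SsNnTtll grid (16·16=256): SSNNTtLl=16 SSNNTtll=16 SSNNttLl=16 SSNNttll=16 SSNnTtLl=16 SSNnTtll=16 SSNnttLl=16 SSNnttll=16 SsNNTtLl=16 SsNNTtll=16 SsNNttLl=16 SsNNttll=16 SsNnTtLl=16 SsNnTtll=16 SsNnttLl=16 SsNnttll=16
SSNNttll hits 16/256; gcd=16; 16÷16/256÷16 = 1/16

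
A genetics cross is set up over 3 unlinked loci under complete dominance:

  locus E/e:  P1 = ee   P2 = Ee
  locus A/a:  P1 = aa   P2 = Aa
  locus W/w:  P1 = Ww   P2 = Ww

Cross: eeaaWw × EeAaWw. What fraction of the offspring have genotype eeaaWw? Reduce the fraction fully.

eeaaWw gametes: eaW×4, eaw×4
EeAaWw gametes: EAW×1, EAw×1, EaW×1, Eaw×1, eAW×1, eAw×1, eaW×1, eaw×1
eeaaWw×EeAaWw grid (8·8=64): EeAaWW=4 EeAaWw=8 EeAaww=4 EeaaWW=4 EeaaWw=8 Eeaaww=4 eeAaWW=4 eeAaWw=8 eeAaww=4 eeaaWW=4 eeaaWw=8 eeaaww=4
eeaaWw hits 8/64; gcd=8; 8÷8/64÷8 = 1/8

P(eeaaWw) = 1/8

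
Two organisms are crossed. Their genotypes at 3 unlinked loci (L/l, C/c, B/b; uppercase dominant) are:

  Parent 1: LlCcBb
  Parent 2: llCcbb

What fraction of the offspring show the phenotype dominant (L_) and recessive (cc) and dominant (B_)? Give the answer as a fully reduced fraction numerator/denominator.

P(L_ cc B_) = 1/16

LlCcBb gametes: LCB×1, LCb×1, LcB×1, Lcb×1, lCB×1, lCb×1, lcB×1, lcb×1
llCcbb gametes: lCb×4, lcb×4
LlCcBb×llCcbb grid (8·8=64): LlCCBb=4 LlCCbb=4 LlCcBb=8 LlCcbb=8 LlccBb=4 Llccbb=4 llCCBb=4 llCCbb=4 llCcBb=8 llCcbb=8 llccBb=4 llccbb=4
L_ cc B_ hits 4/64; gcd=4; 4÷4/64÷4 = 1/16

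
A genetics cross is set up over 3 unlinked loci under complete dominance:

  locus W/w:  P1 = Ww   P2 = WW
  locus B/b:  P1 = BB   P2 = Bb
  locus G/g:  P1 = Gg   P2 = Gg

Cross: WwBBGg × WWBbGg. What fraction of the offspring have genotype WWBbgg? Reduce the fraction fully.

WwBBGg gametes: WBG×2, WBg×2, wBG×2, wBg×2
WWBbGg gametes: WBG×2, WBg×2, WbG×2, Wbg×2
WwBBGg×WWBbGg grid (8·8=64): WWBBGG=4 WWBBGg=8 WWBBgg=4 WWBbGG=4 WWBbGg=8 WWBbgg=4 WwBBGG=4 WwBBGg=8 WwBBgg=4 WwBbGG=4 WwBbGg=8 WwBbgg=4
WWBbgg hits 4/64; gcd=4; 4÷4/64÷4 = 1/16

P(WWBbgg) = 1/16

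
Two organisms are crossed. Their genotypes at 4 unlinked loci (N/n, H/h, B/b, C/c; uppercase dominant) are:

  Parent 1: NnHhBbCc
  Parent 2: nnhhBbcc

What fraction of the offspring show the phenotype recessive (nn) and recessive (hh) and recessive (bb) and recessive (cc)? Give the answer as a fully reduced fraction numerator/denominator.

P(nn hh bb cc) = 1/32

NnHhBbCc gametes: NHBC×1, NHBc×1, NHbC×1, NHbc×1, NhBC×1, NhBc×1, NhbC×1, Nhbc×1, nHBC×1, nHBc×1, nHbC×1, nHbc×1, nhBC×1, nhBc×1, nhbC×1, nhbc×1
nnhhBbcc gametes: nhBc×8, nhbc×8
NnHhBbCc×nnhhBbcc grid (16·16=256): NnHhBBCc=8 NnHhBBcc=8 NnHhBbCc=16 NnHhBbcc=16 NnHhbbCc=8 NnHhbbcc=8 NnhhBBCc=8 NnhhBBcc=8 NnhhBbCc=16 NnhhBbcc=16 NnhhbbCc=8 Nnhhbbcc=8 nnHhBBCc=8 nnHhBBcc=8 nnHhBbCc=16 nnHhBbcc=16 nnHhbbCc=8 nnHhbbcc=8 nnhhBBCc=8 nnhhBBcc=8 nnhhBbCc=16 nnhhBbcc=16 nnhhbbCc=8 nnhhbbcc=8
nn hh bb cc hits 8/256; gcd=8; 8÷8/256÷8 = 1/32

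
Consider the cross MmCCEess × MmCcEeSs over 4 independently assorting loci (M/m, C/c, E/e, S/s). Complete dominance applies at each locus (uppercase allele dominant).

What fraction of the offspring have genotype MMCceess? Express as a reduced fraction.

P(MMCceess) = 1/64

MmCCEess gametes: MCEs×4, MCes×4, mCEs×4, mCes×4
MmCcEeSs gametes: MCES×1, MCEs×1, MCeS×1, MCes×1, McES×1, McEs×1, MceS×1, Mces×1, mCES×1, mCEs×1, mCeS×1, mCes×1, mcES×1, mcEs×1, mceS×1, mces×1
MmCCEess×MmCcEeSs grid (16·16=256): MMCCEESs=4 MMCCEEss=4 MMCCEeSs=8 MMCCEess=8 MMCCeeSs=4 MMCCeess=4 MMCcEESs=4 MMCcEEss=4 MMCcEeSs=8 MMCcEess=8 MMCceeSs=4 MMCceess=4 MmCCEESs=8 MmCCEEss=8 MmCCEeSs=16 MmCCEess=16 MmCCeeSs=8 MmCCeess=8 MmCcEESs=8 MmCcEEss=8 MmCcEeSs=16 MmCcEess=16 MmCceeSs=8 MmCceess=8 mmCCEESs=4 mmCCEEss=4 mmCCEeSs=8 mmCCEess=8 mmCCeeSs=4 mmCCeess=4 mmCcEESs=4 mmCcEEss=4 mmCcEeSs=8 mmCcEess=8 mmCceeSs=4 mmCceess=4
MMCceess hits 4/256; gcd=4; 4÷4/256÷4 = 1/64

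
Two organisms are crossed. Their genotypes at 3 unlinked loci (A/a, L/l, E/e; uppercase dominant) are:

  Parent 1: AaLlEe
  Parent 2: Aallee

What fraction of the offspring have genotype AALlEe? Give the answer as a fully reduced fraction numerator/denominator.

AaLlEe gametes: ALE×1, ALe×1, AlE×1, Ale×1, aLE×1, aLe×1, alE×1, ale×1
Aallee gametes: Ale×4, ale×4
AaLlEe×Aallee grid (8·8=64): AALlEe=4 AALlee=4 AAllEe=4 AAllee=4 AaLlEe=8 AaLlee=8 AallEe=8 Aallee=8 aaLlEe=4 aaLlee=4 aallEe=4 aallee=4
AALlEe hits 4/64; gcd=4; 4÷4/64÷4 = 1/16

P(AALlEe) = 1/16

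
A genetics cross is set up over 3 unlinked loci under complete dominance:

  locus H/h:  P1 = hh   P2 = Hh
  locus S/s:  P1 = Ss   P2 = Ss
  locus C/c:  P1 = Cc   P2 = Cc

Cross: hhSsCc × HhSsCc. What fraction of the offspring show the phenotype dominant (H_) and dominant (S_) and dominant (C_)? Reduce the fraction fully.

P(H_ S_ C_) = 9/32

hhSsCc gametes: hSC×2, hSc×2, hsC×2, hsc×2
HhSsCc gametes: HSC×1, HSc×1, HsC×1, Hsc×1, hSC×1, hSc×1, hsC×1, hsc×1
hhSsCc×HhSsCc grid (8·8=64): HhSSCC=2 HhSSCc=4 HhSScc=2 HhSsCC=4 HhSsCc=8 HhSscc=4 HhssCC=2 HhssCc=4 Hhsscc=2 hhSSCC=2 hhSSCc=4 hhSScc=2 hhSsCC=4 hhSsCc=8 hhSscc=4 hhssCC=2 hhssCc=4 hhsscc=2
H_ S_ C_ hits 18/64; gcd=2; 18÷2/64÷2 = 9/32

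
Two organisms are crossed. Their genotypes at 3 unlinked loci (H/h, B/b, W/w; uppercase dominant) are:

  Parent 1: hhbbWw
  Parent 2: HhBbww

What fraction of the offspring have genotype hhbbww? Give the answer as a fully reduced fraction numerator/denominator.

P(hhbbww) = 1/8

hhbbWw gametes: hbW×4, hbw×4
HhBbww gametes: HBw×2, Hbw×2, hBw×2, hbw×2
hhbbWw×HhBbww grid (8·8=64): HhBbWw=8 HhBbww=8 HhbbWw=8 Hhbbww=8 hhBbWw=8 hhBbww=8 hhbbWw=8 hhbbww=8
hhbbww hits 8/64; gcd=8; 8÷8/64÷8 = 1/8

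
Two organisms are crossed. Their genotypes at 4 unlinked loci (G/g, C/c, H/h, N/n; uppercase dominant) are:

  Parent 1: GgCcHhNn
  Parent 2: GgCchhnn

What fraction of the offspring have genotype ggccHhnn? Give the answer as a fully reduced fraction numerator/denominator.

GgCcHhNn gametes: GCHN×1, GCHn×1, GChN×1, GChn×1, GcHN×1, GcHn×1, GchN×1, Gchn×1, gCHN×1, gCHn×1, gChN×1, gChn×1, gcHN×1, gcHn×1, gchN×1, gchn×1
GgCchhnn gametes: GChn×4, Gchn×4, gChn×4, gchn×4
GgCcHhNn×GgCchhnn grid (16·16=256): GGCCHhNn=4 GGCCHhnn=4 GGCChhNn=4 GGCChhnn=4 GGCcHhNn=8 GGCcHhnn=8 GGCchhNn=8 GGCchhnn=8 GGccHhNn=4 GGccHhnn=4 GGcchhNn=4 GGcchhnn=4 GgCCHhNn=8 GgCCHhnn=8 GgCChhNn=8 GgCChhnn=8 GgCcHhNn=16 GgCcHhnn=16 GgCchhNn=16 GgCchhnn=16 GgccHhNn=8 GgccHhnn=8 GgcchhNn=8 Ggcchhnn=8 ggCCHhNn=4 ggCCHhnn=4 ggCChhNn=4 ggCChhnn=4 ggCcHhNn=8 ggCcHhnn=8 ggCchhNn=8 ggCchhnn=8 ggccHhNn=4 ggccHhnn=4 ggcchhNn=4 ggcchhnn=4
ggccHhnn hits 4/256; gcd=4; 4÷4/256÷4 = 1/64

P(ggccHhnn) = 1/64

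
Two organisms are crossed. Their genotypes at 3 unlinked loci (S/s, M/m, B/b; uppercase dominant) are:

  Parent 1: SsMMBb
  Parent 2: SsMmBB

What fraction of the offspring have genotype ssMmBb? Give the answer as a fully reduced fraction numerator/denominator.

SsMMBb gametes: SMB×2, SMb×2, sMB×2, sMb×2
SsMmBB gametes: SMB×2, SmB×2, sMB×2, smB×2
SsMMBb×SsMmBB grid (8·8=64): SSMMBB=4 SSMMBb=4 SSMmBB=4 SSMmBb=4 SsMMBB=8 SsMMBb=8 SsMmBB=8 SsMmBb=8 ssMMBB=4 ssMMBb=4 ssMmBB=4 ssMmBb=4
ssMmBb hits 4/64; gcd=4; 4÷4/64÷4 = 1/16

P(ssMmBb) = 1/16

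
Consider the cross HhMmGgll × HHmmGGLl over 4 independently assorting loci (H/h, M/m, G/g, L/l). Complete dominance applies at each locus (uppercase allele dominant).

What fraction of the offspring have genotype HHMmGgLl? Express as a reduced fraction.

HhMmGgll gametes: HMGl×2, HMgl×2, HmGl×2, Hmgl×2, hMGl×2, hMgl×2, hmGl×2, hmgl×2
HHmmGGLl gametes: HmGL×8, HmGl×8
HhMmGgll×HHmmGGLl grid (16·16=256): HHMmGGLl=16 HHMmGGll=16 HHMmGgLl=16 HHMmGgll=16 HHmmGGLl=16 HHmmGGll=16 HHmmGgLl=16 HHmmGgll=16 HhMmGGLl=16 HhMmGGll=16 HhMmGgLl=16 HhMmGgll=16 HhmmGGLl=16 HhmmGGll=16 HhmmGgLl=16 HhmmGgll=16
HHMmGgLl hits 16/256; gcd=16; 16÷16/256÷16 = 1/16

P(HHMmGgLl) = 1/16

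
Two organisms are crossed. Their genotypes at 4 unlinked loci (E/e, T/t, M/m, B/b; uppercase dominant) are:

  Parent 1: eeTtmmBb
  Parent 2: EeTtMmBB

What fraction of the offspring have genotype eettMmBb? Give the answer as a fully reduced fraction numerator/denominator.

P(eettMmBb) = 1/32

eeTtmmBb gametes: eTmB×4, eTmb×4, etmB×4, etmb×4
EeTtMmBB gametes: ETMB×2, ETmB×2, EtMB×2, EtmB×2, eTMB×2, eTmB×2, etMB×2, etmB×2
eeTtmmBb×EeTtMmBB grid (16·16=256): EeTTMmBB=8 EeTTMmBb=8 EeTTmmBB=8 EeTTmmBb=8 EeTtMmBB=16 EeTtMmBb=16 EeTtmmBB=16 EeTtmmBb=16 EettMmBB=8 EettMmBb=8 EettmmBB=8 EettmmBb=8 eeTTMmBB=8 eeTTMmBb=8 eeTTmmBB=8 eeTTmmBb=8 eeTtMmBB=16 eeTtMmBb=16 eeTtmmBB=16 eeTtmmBb=16 eettMmBB=8 eettMmBb=8 eettmmBB=8 eettmmBb=8
eettMmBb hits 8/256; gcd=8; 8÷8/256÷8 = 1/32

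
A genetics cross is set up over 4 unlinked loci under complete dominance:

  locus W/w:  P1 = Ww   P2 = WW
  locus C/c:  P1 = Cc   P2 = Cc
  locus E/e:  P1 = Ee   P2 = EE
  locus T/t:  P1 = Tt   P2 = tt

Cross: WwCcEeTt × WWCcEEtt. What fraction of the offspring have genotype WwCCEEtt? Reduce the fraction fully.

WwCcEeTt gametes: WCET×1, WCEt×1, WCeT×1, WCet×1, WcET×1, WcEt×1, WceT×1, Wcet×1, wCET×1, wCEt×1, wCeT×1, wCet×1, wcET×1, wcEt×1, wceT×1, wcet×1
WWCcEEtt gametes: WCEt×8, WcEt×8
WwCcEeTt×WWCcEEtt grid (16·16=256): WWCCEETt=8 WWCCEEtt=8 WWCCEeTt=8 WWCCEett=8 WWCcEETt=16 WWCcEEtt=16 WWCcEeTt=16 WWCcEett=16 WWccEETt=8 WWccEEtt=8 WWccEeTt=8 WWccEett=8 WwCCEETt=8 WwCCEEtt=8 WwCCEeTt=8 WwCCEett=8 WwCcEETt=16 WwCcEEtt=16 WwCcEeTt=16 WwCcEett=16 WwccEETt=8 WwccEEtt=8 WwccEeTt=8 WwccEett=8
WwCCEEtt hits 8/256; gcd=8; 8÷8/256÷8 = 1/32

P(WwCCEEtt) = 1/32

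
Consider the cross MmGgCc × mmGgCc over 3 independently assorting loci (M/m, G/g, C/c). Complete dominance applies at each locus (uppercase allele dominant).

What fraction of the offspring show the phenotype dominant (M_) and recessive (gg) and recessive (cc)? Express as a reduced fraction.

P(M_ gg cc) = 1/32

MmGgCc gametes: MGC×1, MGc×1, MgC×1, Mgc×1, mGC×1, mGc×1, mgC×1, mgc×1
mmGgCc gametes: mGC×2, mGc×2, mgC×2, mgc×2
MmGgCc×mmGgCc grid (8·8=64): MmGGCC=2 MmGGCc=4 MmGGcc=2 MmGgCC=4 MmGgCc=8 MmGgcc=4 MmggCC=2 MmggCc=4 Mmggcc=2 mmGGCC=2 mmGGCc=4 mmGGcc=2 mmGgCC=4 mmGgCc=8 mmGgcc=4 mmggCC=2 mmggCc=4 mmggcc=2
M_ gg cc hits 2/64; gcd=2; 2÷2/64÷2 = 1/32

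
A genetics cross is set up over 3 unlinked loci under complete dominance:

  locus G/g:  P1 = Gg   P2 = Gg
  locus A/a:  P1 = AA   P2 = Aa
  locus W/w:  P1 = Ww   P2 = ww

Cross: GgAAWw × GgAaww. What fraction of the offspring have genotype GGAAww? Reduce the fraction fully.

GgAAWw gametes: GAW×2, GAw×2, gAW×2, gAw×2
GgAaww gametes: GAw×2, Gaw×2, gAw×2, gaw×2
GgAAWw×GgAaww grid (8·8=64): GGAAWw=4 GGAAww=4 GGAaWw=4 GGAaww=4 GgAAWw=8 GgAAww=8 GgAaWw=8 GgAaww=8 ggAAWw=4 ggAAww=4 ggAaWw=4 ggAaww=4
GGAAww hits 4/64; gcd=4; 4÷4/64÷4 = 1/16

P(GGAAww) = 1/16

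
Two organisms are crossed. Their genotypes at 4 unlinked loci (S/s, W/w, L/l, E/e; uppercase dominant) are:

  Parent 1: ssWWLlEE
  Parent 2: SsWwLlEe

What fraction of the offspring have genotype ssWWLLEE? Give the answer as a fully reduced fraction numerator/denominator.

P(ssWWLLEE) = 1/32

ssWWLlEE gametes: sWLE×8, sWlE×8
SsWwLlEe gametes: SWLE×1, SWLe×1, SWlE×1, SWle×1, SwLE×1, SwLe×1, SwlE×1, Swle×1, sWLE×1, sWLe×1, sWlE×1, sWle×1, swLE×1, swLe×1, swlE×1, swle×1
ssWWLlEE×SsWwLlEe grid (16·16=256): SsWWLLEE=8 SsWWLLEe=8 SsWWLlEE=16 SsWWLlEe=16 SsWWllEE=8 SsWWllEe=8 SsWwLLEE=8 SsWwLLEe=8 SsWwLlEE=16 SsWwLlEe=16 SsWwllEE=8 SsWwllEe=8 ssWWLLEE=8 ssWWLLEe=8 ssWWLlEE=16 ssWWLlEe=16 ssWWllEE=8 ssWWllEe=8 ssWwLLEE=8 ssWwLLEe=8 ssWwLlEE=16 ssWwLlEe=16 ssWwllEE=8 ssWwllEe=8
ssWWLLEE hits 8/256; gcd=8; 8÷8/256÷8 = 1/32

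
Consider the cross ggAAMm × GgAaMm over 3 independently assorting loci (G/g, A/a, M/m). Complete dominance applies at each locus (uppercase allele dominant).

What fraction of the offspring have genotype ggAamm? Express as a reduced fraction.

P(ggAamm) = 1/16

ggAAMm gametes: gAM×4, gAm×4
GgAaMm gametes: GAM×1, GAm×1, GaM×1, Gam×1, gAM×1, gAm×1, gaM×1, gam×1
ggAAMm×GgAaMm grid (8·8=64): GgAAMM=4 GgAAMm=8 GgAAmm=4 GgAaMM=4 GgAaMm=8 GgAamm=4 ggAAMM=4 ggAAMm=8 ggAAmm=4 ggAaMM=4 ggAaMm=8 ggAamm=4
ggAamm hits 4/64; gcd=4; 4÷4/64÷4 = 1/16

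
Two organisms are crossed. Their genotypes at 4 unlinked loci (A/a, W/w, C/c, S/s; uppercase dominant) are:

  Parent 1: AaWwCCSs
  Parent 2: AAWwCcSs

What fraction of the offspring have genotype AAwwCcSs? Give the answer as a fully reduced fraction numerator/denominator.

P(AAwwCcSs) = 1/32

AaWwCCSs gametes: AWCS×2, AWCs×2, AwCS×2, AwCs×2, aWCS×2, aWCs×2, awCS×2, awCs×2
AAWwCcSs gametes: AWCS×2, AWCs×2, AWcS×2, AWcs×2, AwCS×2, AwCs×2, AwcS×2, Awcs×2
AaWwCCSs×AAWwCcSs grid (16·16=256): AAWWCCSS=4 AAWWCCSs=8 AAWWCCss=4 AAWWCcSS=4 AAWWCcSs=8 AAWWCcss=4 AAWwCCSS=8 AAWwCCSs=16 AAWwCCss=8 AAWwCcSS=8 AAWwCcSs=16 AAWwCcss=8 AAwwCCSS=4 AAwwCCSs=8 AAwwCCss=4 AAwwCcSS=4 AAwwCcSs=8 AAwwCcss=4 AaWWCCSS=4 AaWWCCSs=8 AaWWCCss=4 AaWWCcSS=4 AaWWCcSs=8 AaWWCcss=4 AaWwCCSS=8 AaWwCCSs=16 AaWwCCss=8 AaWwCcSS=8 AaWwCcSs=16 AaWwCcss=8 AawwCCSS=4 AawwCCSs=8 AawwCCss=4 AawwCcSS=4 AawwCcSs=8 AawwCcss=4
AAwwCcSs hits 8/256; gcd=8; 8÷8/256÷8 = 1/32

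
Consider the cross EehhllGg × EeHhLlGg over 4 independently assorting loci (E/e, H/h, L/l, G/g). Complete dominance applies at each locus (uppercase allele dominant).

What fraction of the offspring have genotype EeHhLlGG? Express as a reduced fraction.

P(EeHhLlGG) = 1/32

EehhllGg gametes: EhlG×4, Ehlg×4, ehlG×4, ehlg×4
EeHhLlGg gametes: EHLG×1, EHLg×1, EHlG×1, EHlg×1, EhLG×1, EhLg×1, EhlG×1, Ehlg×1, eHLG×1, eHLg×1, eHlG×1, eHlg×1, ehLG×1, ehLg×1, ehlG×1, ehlg×1
EehhllGg×EeHhLlGg grid (16·16=256): EEHhLlGG=4 EEHhLlGg=8 EEHhLlgg=4 EEHhllGG=4 EEHhllGg=8 EEHhllgg=4 EEhhLlGG=4 EEhhLlGg=8 EEhhLlgg=4 EEhhllGG=4 EEhhllGg=8 EEhhllgg=4 EeHhLlGG=8 EeHhLlGg=16 EeHhLlgg=8 EeHhllGG=8 EeHhllGg=16 EeHhllgg=8 EehhLlGG=8 EehhLlGg=16 EehhLlgg=8 EehhllGG=8 EehhllGg=16 Eehhllgg=8 eeHhLlGG=4 eeHhLlGg=8 eeHhLlgg=4 eeHhllGG=4 eeHhllGg=8 eeHhllgg=4 eehhLlGG=4 eehhLlGg=8 eehhLlgg=4 eehhllGG=4 eehhllGg=8 eehhllgg=4
EeHhLlGG hits 8/256; gcd=8; 8÷8/256÷8 = 1/32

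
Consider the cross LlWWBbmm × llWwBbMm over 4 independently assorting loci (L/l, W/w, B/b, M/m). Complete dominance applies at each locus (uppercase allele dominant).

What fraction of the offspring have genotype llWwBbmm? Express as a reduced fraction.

LlWWBbmm gametes: LWBm×4, LWbm×4, lWBm×4, lWbm×4
llWwBbMm gametes: lWBM×2, lWBm×2, lWbM×2, lWbm×2, lwBM×2, lwBm×2, lwbM×2, lwbm×2
LlWWBbmm×llWwBbMm grid (16·16=256): LlWWBBMm=8 LlWWBBmm=8 LlWWBbMm=16 LlWWBbmm=16 LlWWbbMm=8 LlWWbbmm=8 LlWwBBMm=8 LlWwBBmm=8 LlWwBbMm=16 LlWwBbmm=16 LlWwbbMm=8 LlWwbbmm=8 llWWBBMm=8 llWWBBmm=8 llWWBbMm=16 llWWBbmm=16 llWWbbMm=8 llWWbbmm=8 llWwBBMm=8 llWwBBmm=8 llWwBbMm=16 llWwBbmm=16 llWwbbMm=8 llWwbbmm=8
llWwBbmm hits 16/256; gcd=16; 16÷16/256÷16 = 1/16

P(llWwBbmm) = 1/16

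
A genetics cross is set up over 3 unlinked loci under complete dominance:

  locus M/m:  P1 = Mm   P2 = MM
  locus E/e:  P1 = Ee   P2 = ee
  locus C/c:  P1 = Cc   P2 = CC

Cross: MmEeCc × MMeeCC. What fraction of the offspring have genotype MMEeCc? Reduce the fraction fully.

P(MMEeCc) = 1/8

MmEeCc gametes: MEC×1, MEc×1, MeC×1, Mec×1, mEC×1, mEc×1, meC×1, mec×1
MMeeCC gametes: MeC×8
MmEeCc×MMeeCC grid (8·8=64): MMEeCC=8 MMEeCc=8 MMeeCC=8 MMeeCc=8 MmEeCC=8 MmEeCc=8 MmeeCC=8 MmeeCc=8
MMEeCc hits 8/64; gcd=8; 8÷8/64÷8 = 1/8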